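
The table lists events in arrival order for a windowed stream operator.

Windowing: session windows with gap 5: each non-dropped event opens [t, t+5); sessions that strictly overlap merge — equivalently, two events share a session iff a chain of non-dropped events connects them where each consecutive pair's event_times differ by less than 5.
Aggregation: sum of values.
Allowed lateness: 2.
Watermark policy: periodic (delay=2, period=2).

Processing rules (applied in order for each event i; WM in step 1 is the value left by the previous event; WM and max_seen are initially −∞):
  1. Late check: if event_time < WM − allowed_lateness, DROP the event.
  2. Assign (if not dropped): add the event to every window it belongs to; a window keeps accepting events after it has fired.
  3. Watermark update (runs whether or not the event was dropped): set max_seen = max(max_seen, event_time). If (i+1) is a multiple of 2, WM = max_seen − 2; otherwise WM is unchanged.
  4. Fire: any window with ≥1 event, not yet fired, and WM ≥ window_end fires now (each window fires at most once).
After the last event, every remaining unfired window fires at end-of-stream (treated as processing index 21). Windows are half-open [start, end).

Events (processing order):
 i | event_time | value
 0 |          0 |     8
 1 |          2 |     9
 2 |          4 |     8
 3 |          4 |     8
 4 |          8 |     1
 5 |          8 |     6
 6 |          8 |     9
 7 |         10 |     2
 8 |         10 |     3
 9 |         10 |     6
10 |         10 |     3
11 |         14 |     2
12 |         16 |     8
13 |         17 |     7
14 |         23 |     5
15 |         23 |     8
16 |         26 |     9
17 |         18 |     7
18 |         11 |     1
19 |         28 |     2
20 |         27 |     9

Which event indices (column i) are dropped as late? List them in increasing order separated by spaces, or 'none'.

17 18

i=0 t=0 v=8: → [0,5); WM=−∞
i=1 t=2 v=9: → [0,7); WM=0
i=2 t=4 v=8: → [0,9); WM=0
i=3 t=4 v=8: → [0,9); WM=2
i=4 t=8 v=1: → [0,13); WM=2
i=5 t=8 v=6: → [0,13); WM=6
i=6 t=8 v=9: → [0,13); WM=6
i=7 t=10 v=2: → [0,15); WM=8
i=8 t=10 v=3: → [0,15); WM=8
i=9 t=10 v=6: → [0,15); WM=8
i=10 t=10 v=3: → [0,15); WM=8
i=11 t=14 v=2: → [0,19); WM=12
i=12 t=16 v=8: → [0,21); WM=12
i=13 t=17 v=7: → [0,22); WM=15
i=14 t=23 v=5: → [23,28); WM=15
i=15 t=23 v=8: → [23,28); WM=21
i=16 t=26 v=9: → [23,31); WM=21
i=17 t=18 v=7: DROP (t<21-2); WM=24
i=18 t=11 v=1: DROP (t<24-2); WM=24
i=19 t=28 v=2: → [23,33); WM=26
i=20 t=27 v=9: → [23,33); WM=26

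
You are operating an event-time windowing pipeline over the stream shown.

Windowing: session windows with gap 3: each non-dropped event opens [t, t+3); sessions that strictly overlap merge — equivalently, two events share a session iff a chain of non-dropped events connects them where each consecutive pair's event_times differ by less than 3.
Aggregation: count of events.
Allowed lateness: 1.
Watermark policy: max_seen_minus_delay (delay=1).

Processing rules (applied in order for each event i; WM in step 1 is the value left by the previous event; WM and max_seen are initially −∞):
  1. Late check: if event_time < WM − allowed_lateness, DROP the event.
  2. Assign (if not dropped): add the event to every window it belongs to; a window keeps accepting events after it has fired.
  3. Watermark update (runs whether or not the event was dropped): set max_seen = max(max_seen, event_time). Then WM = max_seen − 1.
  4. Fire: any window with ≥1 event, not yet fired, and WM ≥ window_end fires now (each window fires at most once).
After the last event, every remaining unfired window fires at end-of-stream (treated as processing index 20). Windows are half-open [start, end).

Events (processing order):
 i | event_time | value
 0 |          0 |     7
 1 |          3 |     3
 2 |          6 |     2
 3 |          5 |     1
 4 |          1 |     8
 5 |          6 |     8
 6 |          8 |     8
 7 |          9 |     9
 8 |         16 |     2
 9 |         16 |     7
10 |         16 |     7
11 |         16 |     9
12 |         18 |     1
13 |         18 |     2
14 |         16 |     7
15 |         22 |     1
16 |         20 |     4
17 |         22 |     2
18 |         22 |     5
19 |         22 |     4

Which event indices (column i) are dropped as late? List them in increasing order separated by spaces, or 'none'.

i=0 t=0 v=7: → [0,3); WM=-1
i=1 t=3 v=3: → [3,6); WM=2
i=2 t=6 v=2: → [6,9); WM=5
i=3 t=5 v=1: → [3,9); WM=5
i=4 t=1 v=8: DROP (t<5-1); WM=5
i=5 t=6 v=8: → [3,9); WM=5
i=6 t=8 v=8: → [3,11); WM=7
i=7 t=9 v=9: → [3,12); WM=8
i=8 t=16 v=2: → [16,19); WM=15
i=9 t=16 v=7: → [16,19); WM=15
i=10 t=16 v=7: → [16,19); WM=15
i=11 t=16 v=9: → [16,19); WM=15
i=12 t=18 v=1: → [16,21); WM=17
i=13 t=18 v=2: → [16,21); WM=17
i=14 t=16 v=7: → [16,21); WM=17
i=15 t=22 v=1: → [22,25); WM=21
i=16 t=20 v=4: → [16,25); WM=21
i=17 t=22 v=2: → [16,25); WM=21
i=18 t=22 v=5: → [16,25); WM=21
i=19 t=22 v=4: → [16,25); WM=21

4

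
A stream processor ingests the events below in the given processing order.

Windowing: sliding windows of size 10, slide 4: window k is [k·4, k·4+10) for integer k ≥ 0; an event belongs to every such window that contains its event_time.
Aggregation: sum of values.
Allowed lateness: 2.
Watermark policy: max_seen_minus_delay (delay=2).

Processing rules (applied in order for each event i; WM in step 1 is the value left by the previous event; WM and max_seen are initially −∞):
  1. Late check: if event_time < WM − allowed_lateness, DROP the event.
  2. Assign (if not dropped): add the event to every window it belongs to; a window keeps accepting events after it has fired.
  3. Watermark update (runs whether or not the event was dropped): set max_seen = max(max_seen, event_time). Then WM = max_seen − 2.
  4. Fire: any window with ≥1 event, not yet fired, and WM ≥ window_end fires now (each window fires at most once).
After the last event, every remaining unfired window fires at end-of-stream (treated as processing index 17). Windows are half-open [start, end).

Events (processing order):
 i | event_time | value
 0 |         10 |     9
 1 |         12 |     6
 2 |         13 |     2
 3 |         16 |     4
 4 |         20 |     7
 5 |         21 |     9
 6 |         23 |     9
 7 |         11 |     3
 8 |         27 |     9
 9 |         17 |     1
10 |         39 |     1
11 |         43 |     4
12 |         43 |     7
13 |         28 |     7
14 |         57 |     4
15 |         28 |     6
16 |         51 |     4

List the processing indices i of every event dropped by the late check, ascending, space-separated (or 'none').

7 9 13 15 16

i=0 t=10 v=9: → [8,18),[4,14); WM=8
i=1 t=12 v=6: → [12,22),[8,18),[4,14); WM=10
i=2 t=13 v=2: → [12,22),[8,18),[4,14); WM=11
i=3 t=16 v=4: → [16,26),[12,22),[8,18); WM=14; [4,14) fires=17
i=4 t=20 v=7: → [20,30),[16,26),[12,22); WM=18; [8,18) fires=21
i=5 t=21 v=9: → [20,30),[16,26),[12,22); WM=19
i=6 t=23 v=9: → [20,30),[16,26); WM=21
i=7 t=11 v=3: DROP (t<21-2); WM=21
i=8 t=27 v=9: → [24,34),[20,30); WM=25; [12,22) fires=28
i=9 t=17 v=1: DROP (t<25-2); WM=25
i=10 t=39 v=1: → [36,46),[32,42); WM=37; [16,26) fires=29 [20,30) fires=34 [24,34) fires=9
i=11 t=43 v=4: → [40,50),[36,46); WM=41
i=12 t=43 v=7: → [40,50),[36,46); WM=41
i=13 t=28 v=7: DROP (t<41-2); WM=41
i=14 t=57 v=4: → [56,66),[52,62),[48,58); WM=55; [32,42) fires=1 [36,46) fires=12 [40,50) fires=11
i=15 t=28 v=6: DROP (t<55-2); WM=55
i=16 t=51 v=4: DROP (t<55-2); WM=55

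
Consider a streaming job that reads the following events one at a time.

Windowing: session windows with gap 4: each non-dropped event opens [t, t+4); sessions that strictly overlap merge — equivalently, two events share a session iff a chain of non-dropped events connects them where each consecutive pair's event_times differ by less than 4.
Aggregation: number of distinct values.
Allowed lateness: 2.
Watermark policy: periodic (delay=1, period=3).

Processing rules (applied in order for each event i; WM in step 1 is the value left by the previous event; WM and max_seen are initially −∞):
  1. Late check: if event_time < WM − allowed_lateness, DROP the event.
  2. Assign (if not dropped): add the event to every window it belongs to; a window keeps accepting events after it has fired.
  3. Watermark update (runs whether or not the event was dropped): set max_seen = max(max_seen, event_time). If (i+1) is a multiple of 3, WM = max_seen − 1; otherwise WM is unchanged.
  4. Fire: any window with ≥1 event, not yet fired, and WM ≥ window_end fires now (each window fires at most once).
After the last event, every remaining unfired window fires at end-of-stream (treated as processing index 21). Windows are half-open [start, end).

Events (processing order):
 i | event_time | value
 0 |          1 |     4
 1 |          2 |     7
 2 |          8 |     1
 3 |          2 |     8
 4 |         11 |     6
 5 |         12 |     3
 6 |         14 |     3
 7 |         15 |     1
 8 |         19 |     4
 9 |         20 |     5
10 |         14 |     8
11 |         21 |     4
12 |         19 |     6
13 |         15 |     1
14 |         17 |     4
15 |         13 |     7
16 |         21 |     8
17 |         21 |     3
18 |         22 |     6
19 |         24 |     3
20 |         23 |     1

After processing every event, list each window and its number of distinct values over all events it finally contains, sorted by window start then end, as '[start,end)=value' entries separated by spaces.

i=0 t=1 v=4: → [1,5); WM=−∞
i=1 t=2 v=7: → [1,6); WM=−∞
i=2 t=8 v=1: → [8,12); WM=7
i=3 t=2 v=8: DROP (t<7-2); WM=7
i=4 t=11 v=6: → [8,15); WM=7
i=5 t=12 v=3: → [8,16); WM=11
i=6 t=14 v=3: → [8,18); WM=11
i=7 t=15 v=1: → [8,19); WM=11
i=8 t=19 v=4: → [19,23); WM=18
i=9 t=20 v=5: → [19,24); WM=18
i=10 t=14 v=8: DROP (t<18-2); WM=18
i=11 t=21 v=4: → [19,25); WM=20
i=12 t=19 v=6: → [19,25); WM=20
i=13 t=15 v=1: DROP (t<20-2); WM=20
i=14 t=17 v=4: DROP (t<20-2); WM=20
i=15 t=13 v=7: DROP (t<20-2); WM=20
i=16 t=21 v=8: → [19,25); WM=20
i=17 t=21 v=3: → [19,25); WM=20
i=18 t=22 v=6: → [19,26); WM=20
i=19 t=24 v=3: → [19,28); WM=20
i=20 t=23 v=1: → [19,28); WM=23

[1,6)=2 [8,19)=3 [19,28)=6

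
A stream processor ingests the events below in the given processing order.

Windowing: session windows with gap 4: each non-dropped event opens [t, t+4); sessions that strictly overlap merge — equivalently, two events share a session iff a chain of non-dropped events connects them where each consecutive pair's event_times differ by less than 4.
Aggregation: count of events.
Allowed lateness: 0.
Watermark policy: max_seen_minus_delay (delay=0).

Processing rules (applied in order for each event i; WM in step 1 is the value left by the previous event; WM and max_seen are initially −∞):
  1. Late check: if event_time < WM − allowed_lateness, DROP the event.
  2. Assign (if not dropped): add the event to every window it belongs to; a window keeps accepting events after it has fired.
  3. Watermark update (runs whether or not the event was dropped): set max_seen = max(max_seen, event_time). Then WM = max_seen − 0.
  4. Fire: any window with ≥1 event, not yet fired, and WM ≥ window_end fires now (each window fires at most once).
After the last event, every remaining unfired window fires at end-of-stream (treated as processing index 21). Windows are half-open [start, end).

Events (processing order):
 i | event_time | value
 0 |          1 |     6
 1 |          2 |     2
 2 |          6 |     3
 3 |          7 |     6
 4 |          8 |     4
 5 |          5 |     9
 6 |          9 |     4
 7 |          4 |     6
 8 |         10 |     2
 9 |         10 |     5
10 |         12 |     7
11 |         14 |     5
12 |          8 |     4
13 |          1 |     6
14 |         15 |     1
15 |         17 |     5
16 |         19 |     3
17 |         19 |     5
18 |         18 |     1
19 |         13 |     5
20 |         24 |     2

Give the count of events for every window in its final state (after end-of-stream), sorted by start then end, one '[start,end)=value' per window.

i=0 t=1 v=6: → [1,5); WM=1
i=1 t=2 v=2: → [1,6); WM=2
i=2 t=6 v=3: → [6,10); WM=6
i=3 t=7 v=6: → [6,11); WM=7
i=4 t=8 v=4: → [6,12); WM=8
i=5 t=5 v=9: DROP (t<8-0); WM=8
i=6 t=9 v=4: → [6,13); WM=9
i=7 t=4 v=6: DROP (t<9-0); WM=9
i=8 t=10 v=2: → [6,14); WM=10
i=9 t=10 v=5: → [6,14); WM=10
i=10 t=12 v=7: → [6,16); WM=12
i=11 t=14 v=5: → [6,18); WM=14
i=12 t=8 v=4: DROP (t<14-0); WM=14
i=13 t=1 v=6: DROP (t<14-0); WM=14
i=14 t=15 v=1: → [6,19); WM=15
i=15 t=17 v=5: → [6,21); WM=17
i=16 t=19 v=3: → [6,23); WM=19
i=17 t=19 v=5: → [6,23); WM=19
i=18 t=18 v=1: DROP (t<19-0); WM=19
i=19 t=13 v=5: DROP (t<19-0); WM=19
i=20 t=24 v=2: → [24,28); WM=24

[1,6)=2 [6,23)=12 [24,28)=1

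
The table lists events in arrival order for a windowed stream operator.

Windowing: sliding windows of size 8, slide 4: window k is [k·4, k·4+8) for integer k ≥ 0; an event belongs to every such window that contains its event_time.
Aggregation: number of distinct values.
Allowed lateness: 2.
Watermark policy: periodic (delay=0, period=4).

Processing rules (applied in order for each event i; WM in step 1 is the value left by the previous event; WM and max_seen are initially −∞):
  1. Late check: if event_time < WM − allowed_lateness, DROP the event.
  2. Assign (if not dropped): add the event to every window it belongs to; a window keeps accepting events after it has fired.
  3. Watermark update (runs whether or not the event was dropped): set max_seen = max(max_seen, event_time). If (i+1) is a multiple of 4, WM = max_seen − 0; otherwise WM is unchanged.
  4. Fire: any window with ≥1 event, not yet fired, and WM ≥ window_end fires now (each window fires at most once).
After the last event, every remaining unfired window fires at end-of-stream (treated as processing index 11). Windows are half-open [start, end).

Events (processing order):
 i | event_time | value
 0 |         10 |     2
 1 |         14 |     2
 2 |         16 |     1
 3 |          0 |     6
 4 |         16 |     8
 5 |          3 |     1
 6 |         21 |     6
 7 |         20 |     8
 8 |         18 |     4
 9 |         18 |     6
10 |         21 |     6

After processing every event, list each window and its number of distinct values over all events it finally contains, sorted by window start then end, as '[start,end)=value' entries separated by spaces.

[0,8)=1 [4,12)=1 [8,16)=1 [12,20)=3 [16,24)=3 [20,28)=2

i=0 t=10 v=2: → [8,16),[4,12); WM=−∞
i=1 t=14 v=2: → [12,20),[8,16); WM=−∞
i=2 t=16 v=1: → [16,24),[12,20); WM=−∞
i=3 t=0 v=6: → [0,8); WM=16; [0,8) fires=1 [4,12) fires=1 [8,16) fires=1
i=4 t=16 v=8: → [16,24),[12,20); WM=16
i=5 t=3 v=1: DROP (t<16-2); WM=16
i=6 t=21 v=6: → [20,28),[16,24); WM=16
i=7 t=20 v=8: → [20,28),[16,24); WM=21; [12,20) fires=3
i=8 t=18 v=4: DROP (t<21-2); WM=21
i=9 t=18 v=6: DROP (t<21-2); WM=21
i=10 t=21 v=6: → [20,28),[16,24); WM=21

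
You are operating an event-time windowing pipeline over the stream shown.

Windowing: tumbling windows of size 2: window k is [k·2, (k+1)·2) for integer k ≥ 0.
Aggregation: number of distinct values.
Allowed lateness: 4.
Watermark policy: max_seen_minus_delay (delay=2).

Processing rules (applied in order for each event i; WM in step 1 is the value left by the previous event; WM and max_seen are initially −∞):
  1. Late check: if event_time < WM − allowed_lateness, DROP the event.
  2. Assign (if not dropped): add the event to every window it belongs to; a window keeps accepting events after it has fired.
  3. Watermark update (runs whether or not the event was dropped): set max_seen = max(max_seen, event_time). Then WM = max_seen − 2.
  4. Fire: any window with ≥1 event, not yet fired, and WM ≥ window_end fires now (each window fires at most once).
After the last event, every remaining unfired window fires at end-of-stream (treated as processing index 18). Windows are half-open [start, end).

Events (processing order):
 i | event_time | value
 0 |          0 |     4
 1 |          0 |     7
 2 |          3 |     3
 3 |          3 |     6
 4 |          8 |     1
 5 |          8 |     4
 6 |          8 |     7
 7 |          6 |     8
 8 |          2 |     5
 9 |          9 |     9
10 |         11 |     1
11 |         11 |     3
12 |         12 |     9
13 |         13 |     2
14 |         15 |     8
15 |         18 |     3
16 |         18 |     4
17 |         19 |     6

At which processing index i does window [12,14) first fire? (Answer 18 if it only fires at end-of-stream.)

15

i=0 t=0 v=4: → [0,2); WM=-2
i=1 t=0 v=7: → [0,2); WM=-2
i=2 t=3 v=3: → [2,4); WM=1
i=3 t=3 v=6: → [2,4); WM=1
i=4 t=8 v=1: → [8,10); WM=6; [0,2) fires=2 [2,4) fires=2
i=5 t=8 v=4: → [8,10); WM=6
i=6 t=8 v=7: → [8,10); WM=6
i=7 t=6 v=8: → [6,8); WM=6
i=8 t=2 v=5: → [2,4); WM=6
i=9 t=9 v=9: → [8,10); WM=7
i=10 t=11 v=1: → [10,12); WM=9; [6,8) fires=1
i=11 t=11 v=3: → [10,12); WM=9
i=12 t=12 v=9: → [12,14); WM=10; [8,10) fires=4
i=13 t=13 v=2: → [12,14); WM=11
i=14 t=15 v=8: → [14,16); WM=13; [10,12) fires=2
i=15 t=18 v=3: → [18,20); WM=16; [12,14) fires=2 [14,16) fires=1
i=16 t=18 v=4: → [18,20); WM=16
i=17 t=19 v=6: → [18,20); WM=17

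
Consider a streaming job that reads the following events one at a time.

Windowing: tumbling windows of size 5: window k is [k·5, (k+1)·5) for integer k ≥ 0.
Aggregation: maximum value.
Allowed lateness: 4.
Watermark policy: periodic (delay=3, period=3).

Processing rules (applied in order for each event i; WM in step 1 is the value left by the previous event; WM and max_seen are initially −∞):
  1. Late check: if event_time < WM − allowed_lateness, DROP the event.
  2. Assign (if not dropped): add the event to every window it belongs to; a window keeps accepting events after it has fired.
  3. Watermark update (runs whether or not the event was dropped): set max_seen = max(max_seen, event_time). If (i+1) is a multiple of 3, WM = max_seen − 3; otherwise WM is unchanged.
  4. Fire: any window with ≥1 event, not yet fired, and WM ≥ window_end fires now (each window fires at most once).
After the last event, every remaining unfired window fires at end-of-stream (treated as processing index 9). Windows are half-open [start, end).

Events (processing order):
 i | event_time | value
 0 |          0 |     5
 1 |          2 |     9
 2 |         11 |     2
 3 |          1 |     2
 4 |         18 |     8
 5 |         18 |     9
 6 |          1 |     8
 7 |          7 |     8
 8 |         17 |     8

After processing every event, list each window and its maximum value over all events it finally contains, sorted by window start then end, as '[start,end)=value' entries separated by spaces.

[0,5)=9 [10,15)=2 [15,20)=9

i=0 t=0 v=5: → [0,5); WM=−∞
i=1 t=2 v=9: → [0,5); WM=−∞
i=2 t=11 v=2: → [10,15); WM=8; [0,5) fires=9
i=3 t=1 v=2: DROP (t<8-4); WM=8
i=4 t=18 v=8: → [15,20); WM=8
i=5 t=18 v=9: → [15,20); WM=15; [10,15) fires=2
i=6 t=1 v=8: DROP (t<15-4); WM=15
i=7 t=7 v=8: DROP (t<15-4); WM=15
i=8 t=17 v=8: → [15,20); WM=15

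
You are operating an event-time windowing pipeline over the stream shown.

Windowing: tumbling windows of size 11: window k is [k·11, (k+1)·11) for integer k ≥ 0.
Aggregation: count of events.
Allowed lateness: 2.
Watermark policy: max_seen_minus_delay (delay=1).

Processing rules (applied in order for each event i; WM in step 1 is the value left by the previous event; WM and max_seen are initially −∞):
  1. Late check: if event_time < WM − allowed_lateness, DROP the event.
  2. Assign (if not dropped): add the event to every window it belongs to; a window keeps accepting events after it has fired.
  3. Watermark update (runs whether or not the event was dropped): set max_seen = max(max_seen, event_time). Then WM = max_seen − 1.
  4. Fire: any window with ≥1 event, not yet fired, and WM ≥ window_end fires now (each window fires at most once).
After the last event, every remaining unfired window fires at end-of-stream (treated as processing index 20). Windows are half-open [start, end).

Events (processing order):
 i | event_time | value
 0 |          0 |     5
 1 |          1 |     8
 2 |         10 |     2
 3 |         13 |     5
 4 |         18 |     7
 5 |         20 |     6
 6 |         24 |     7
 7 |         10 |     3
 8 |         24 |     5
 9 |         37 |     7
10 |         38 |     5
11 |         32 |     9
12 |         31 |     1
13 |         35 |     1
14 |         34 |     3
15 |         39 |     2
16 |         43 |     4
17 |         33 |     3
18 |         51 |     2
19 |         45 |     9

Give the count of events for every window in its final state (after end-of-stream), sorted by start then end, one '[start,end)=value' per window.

[0,11)=3 [11,22)=3 [22,33)=2 [33,44)=5 [44,55)=1

i=0 t=0 v=5: → [0,11); WM=-1
i=1 t=1 v=8: → [0,11); WM=0
i=2 t=10 v=2: → [0,11); WM=9
i=3 t=13 v=5: → [11,22); WM=12; [0,11) fires=3
i=4 t=18 v=7: → [11,22); WM=17
i=5 t=20 v=6: → [11,22); WM=19
i=6 t=24 v=7: → [22,33); WM=23; [11,22) fires=3
i=7 t=10 v=3: DROP (t<23-2); WM=23
i=8 t=24 v=5: → [22,33); WM=23
i=9 t=37 v=7: → [33,44); WM=36; [22,33) fires=2
i=10 t=38 v=5: → [33,44); WM=37
i=11 t=32 v=9: DROP (t<37-2); WM=37
i=12 t=31 v=1: DROP (t<37-2); WM=37
i=13 t=35 v=1: → [33,44); WM=37
i=14 t=34 v=3: DROP (t<37-2); WM=37
i=15 t=39 v=2: → [33,44); WM=38
i=16 t=43 v=4: → [33,44); WM=42
i=17 t=33 v=3: DROP (t<42-2); WM=42
i=18 t=51 v=2: → [44,55); WM=50; [33,44) fires=5
i=19 t=45 v=9: DROP (t<50-2); WM=50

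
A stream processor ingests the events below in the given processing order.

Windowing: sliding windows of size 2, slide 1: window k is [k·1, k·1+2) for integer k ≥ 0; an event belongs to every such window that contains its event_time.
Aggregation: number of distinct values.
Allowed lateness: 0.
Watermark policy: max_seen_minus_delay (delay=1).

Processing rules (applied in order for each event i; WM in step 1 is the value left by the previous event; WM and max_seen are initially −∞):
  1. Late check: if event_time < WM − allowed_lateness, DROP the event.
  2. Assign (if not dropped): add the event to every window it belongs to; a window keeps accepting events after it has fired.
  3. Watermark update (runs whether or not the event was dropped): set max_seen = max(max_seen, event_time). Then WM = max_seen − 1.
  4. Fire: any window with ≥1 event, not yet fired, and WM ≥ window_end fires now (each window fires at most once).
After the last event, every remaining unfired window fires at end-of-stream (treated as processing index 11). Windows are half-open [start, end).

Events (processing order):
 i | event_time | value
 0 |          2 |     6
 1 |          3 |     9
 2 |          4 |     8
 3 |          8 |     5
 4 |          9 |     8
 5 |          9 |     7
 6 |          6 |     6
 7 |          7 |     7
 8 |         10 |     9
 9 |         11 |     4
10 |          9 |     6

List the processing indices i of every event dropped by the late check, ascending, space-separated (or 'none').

6 7 10

i=0 t=2 v=6: → [2,4),[1,3); WM=1
i=1 t=3 v=9: → [3,5),[2,4); WM=2
i=2 t=4 v=8: → [4,6),[3,5); WM=3; [1,3) fires=1
i=3 t=8 v=5: → [8,10),[7,9); WM=7; [2,4) fires=2 [3,5) fires=2 [4,6) fires=1
i=4 t=9 v=8: → [9,11),[8,10); WM=8
i=5 t=9 v=7: → [9,11),[8,10); WM=8
i=6 t=6 v=6: DROP (t<8-0); WM=8
i=7 t=7 v=7: DROP (t<8-0); WM=8
i=8 t=10 v=9: → [10,12),[9,11); WM=9; [7,9) fires=1
i=9 t=11 v=4: → [11,13),[10,12); WM=10; [8,10) fires=3
i=10 t=9 v=6: DROP (t<10-0); WM=10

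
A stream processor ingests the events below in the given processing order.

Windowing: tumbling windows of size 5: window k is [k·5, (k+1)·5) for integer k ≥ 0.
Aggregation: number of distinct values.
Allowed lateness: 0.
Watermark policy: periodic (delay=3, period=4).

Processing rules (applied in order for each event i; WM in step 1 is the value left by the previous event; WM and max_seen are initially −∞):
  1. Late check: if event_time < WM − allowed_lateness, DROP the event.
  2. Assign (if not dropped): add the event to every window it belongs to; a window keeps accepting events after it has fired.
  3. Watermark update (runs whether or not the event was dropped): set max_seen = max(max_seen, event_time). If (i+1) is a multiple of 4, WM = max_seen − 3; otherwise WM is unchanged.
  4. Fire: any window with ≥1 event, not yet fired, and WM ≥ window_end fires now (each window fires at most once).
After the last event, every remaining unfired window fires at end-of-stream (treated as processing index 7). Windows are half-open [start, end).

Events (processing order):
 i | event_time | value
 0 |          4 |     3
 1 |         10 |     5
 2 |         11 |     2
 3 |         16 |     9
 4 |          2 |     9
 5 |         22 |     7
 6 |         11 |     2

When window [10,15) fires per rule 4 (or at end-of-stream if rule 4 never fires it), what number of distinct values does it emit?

2

i=0 t=4 v=3: → [0,5); WM=−∞
i=1 t=10 v=5: → [10,15); WM=−∞
i=2 t=11 v=2: → [10,15); WM=−∞
i=3 t=16 v=9: → [15,20); WM=13; [0,5) fires=1
i=4 t=2 v=9: DROP (t<13-0); WM=13
i=5 t=22 v=7: → [20,25); WM=13
i=6 t=11 v=2: DROP (t<13-0); WM=13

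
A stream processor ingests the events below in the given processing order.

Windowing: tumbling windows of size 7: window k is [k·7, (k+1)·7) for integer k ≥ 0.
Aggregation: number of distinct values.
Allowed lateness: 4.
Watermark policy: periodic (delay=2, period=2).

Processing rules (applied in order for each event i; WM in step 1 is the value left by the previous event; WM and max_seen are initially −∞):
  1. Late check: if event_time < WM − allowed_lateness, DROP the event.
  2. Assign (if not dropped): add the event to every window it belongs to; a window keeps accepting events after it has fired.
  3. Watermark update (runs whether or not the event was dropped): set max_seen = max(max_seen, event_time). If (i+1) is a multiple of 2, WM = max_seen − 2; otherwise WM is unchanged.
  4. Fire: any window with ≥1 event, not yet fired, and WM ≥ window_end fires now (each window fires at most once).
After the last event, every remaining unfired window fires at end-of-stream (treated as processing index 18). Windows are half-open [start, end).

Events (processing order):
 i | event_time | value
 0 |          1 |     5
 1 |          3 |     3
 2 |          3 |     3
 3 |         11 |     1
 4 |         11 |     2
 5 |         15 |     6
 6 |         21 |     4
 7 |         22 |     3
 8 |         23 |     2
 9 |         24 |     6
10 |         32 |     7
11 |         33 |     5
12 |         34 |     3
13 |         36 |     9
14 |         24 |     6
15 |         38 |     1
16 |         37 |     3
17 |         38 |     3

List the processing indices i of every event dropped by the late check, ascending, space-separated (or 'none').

i=0 t=1 v=5: → [0,7); WM=−∞
i=1 t=3 v=3: → [0,7); WM=1
i=2 t=3 v=3: → [0,7); WM=1
i=3 t=11 v=1: → [7,14); WM=9; [0,7) fires=2
i=4 t=11 v=2: → [7,14); WM=9
i=5 t=15 v=6: → [14,21); WM=13
i=6 t=21 v=4: → [21,28); WM=13
i=7 t=22 v=3: → [21,28); WM=20; [7,14) fires=2
i=8 t=23 v=2: → [21,28); WM=20
i=9 t=24 v=6: → [21,28); WM=22; [14,21) fires=1
i=10 t=32 v=7: → [28,35); WM=22
i=11 t=33 v=5: → [28,35); WM=31; [21,28) fires=4
i=12 t=34 v=3: → [28,35); WM=31
i=13 t=36 v=9: → [35,42); WM=34
i=14 t=24 v=6: DROP (t<34-4); WM=34
i=15 t=38 v=1: → [35,42); WM=36; [28,35) fires=3
i=16 t=37 v=3: → [35,42); WM=36
i=17 t=38 v=3: → [35,42); WM=36

14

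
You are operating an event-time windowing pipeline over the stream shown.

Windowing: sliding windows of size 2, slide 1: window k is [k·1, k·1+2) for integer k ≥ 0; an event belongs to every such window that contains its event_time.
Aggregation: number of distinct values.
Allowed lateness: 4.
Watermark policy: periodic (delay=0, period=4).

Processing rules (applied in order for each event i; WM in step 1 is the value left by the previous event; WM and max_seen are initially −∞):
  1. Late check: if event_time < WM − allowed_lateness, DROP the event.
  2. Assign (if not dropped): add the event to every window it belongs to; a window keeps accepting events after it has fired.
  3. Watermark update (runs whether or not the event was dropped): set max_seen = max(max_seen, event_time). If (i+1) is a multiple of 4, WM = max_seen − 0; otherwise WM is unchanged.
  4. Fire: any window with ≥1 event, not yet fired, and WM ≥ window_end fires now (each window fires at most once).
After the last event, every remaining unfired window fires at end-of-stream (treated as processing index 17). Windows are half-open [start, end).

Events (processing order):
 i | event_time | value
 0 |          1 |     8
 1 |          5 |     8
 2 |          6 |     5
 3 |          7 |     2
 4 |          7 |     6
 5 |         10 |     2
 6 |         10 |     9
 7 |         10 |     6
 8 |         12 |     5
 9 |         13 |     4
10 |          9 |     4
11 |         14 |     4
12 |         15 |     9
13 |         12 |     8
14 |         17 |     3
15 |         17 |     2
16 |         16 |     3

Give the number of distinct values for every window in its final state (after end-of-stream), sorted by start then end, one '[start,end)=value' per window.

i=0 t=1 v=8: → [1,3),[0,2); WM=−∞
i=1 t=5 v=8: → [5,7),[4,6); WM=−∞
i=2 t=6 v=5: → [6,8),[5,7); WM=−∞
i=3 t=7 v=2: → [7,9),[6,8); WM=7; [0,2) fires=1 [1,3) fires=1 [4,6) fires=1 [5,7) fires=2
i=4 t=7 v=6: → [7,9),[6,8); WM=7
i=5 t=10 v=2: → [10,12),[9,11); WM=7
i=6 t=10 v=9: → [10,12),[9,11); WM=7
i=7 t=10 v=6: → [10,12),[9,11); WM=10; [6,8) fires=3 [7,9) fires=2
i=8 t=12 v=5: → [12,14),[11,13); WM=10
i=9 t=13 v=4: → [13,15),[12,14); WM=10
i=10 t=9 v=4: → [9,11),[8,10); WM=10; [8,10) fires=1
i=11 t=14 v=4: → [14,16),[13,15); WM=14; [9,11) fires=4 [10,12) fires=3 [11,13) fires=1 [12,14) fires=2
i=12 t=15 v=9: → [15,17),[14,16); WM=14
i=13 t=12 v=8: → [12,14),[11,13); WM=14
i=14 t=17 v=3: → [17,19),[16,18); WM=14
i=15 t=17 v=2: → [17,19),[16,18); WM=17; [13,15) fires=1 [14,16) fires=2 [15,17) fires=1
i=16 t=16 v=3: → [16,18),[15,17); WM=17

[0,2)=1 [1,3)=1 [4,6)=1 [5,7)=2 [6,8)=3 [7,9)=2 [8,10)=1 [9,11)=4 [10,12)=3 [11,13)=2 [12,14)=3 [13,15)=1 [14,16)=2 [15,17)=2 [16,18)=2 [17,19)=2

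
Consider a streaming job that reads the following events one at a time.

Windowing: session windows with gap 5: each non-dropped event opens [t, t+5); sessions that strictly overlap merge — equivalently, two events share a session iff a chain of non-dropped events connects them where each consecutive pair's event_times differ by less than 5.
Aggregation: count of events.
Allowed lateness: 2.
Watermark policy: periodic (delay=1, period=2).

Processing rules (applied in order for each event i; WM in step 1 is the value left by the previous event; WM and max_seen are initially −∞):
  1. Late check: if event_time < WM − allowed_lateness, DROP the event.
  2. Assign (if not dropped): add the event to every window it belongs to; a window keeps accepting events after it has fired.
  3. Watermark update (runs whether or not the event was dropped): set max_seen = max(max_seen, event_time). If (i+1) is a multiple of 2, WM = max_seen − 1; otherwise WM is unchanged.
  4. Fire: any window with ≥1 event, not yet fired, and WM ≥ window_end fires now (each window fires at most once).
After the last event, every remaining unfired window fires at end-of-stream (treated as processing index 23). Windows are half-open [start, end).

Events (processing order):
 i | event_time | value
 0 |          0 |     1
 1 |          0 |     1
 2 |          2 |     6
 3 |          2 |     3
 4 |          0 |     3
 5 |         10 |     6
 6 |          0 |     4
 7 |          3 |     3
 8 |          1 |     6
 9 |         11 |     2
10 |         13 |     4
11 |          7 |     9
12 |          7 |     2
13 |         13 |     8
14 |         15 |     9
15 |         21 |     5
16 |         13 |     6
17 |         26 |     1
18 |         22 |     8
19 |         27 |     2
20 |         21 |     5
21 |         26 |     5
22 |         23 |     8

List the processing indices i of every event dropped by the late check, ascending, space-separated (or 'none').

6 7 8 11 12 16 18 20 22

i=0 t=0 v=1: → [0,5); WM=−∞
i=1 t=0 v=1: → [0,5); WM=-1
i=2 t=2 v=6: → [0,7); WM=-1
i=3 t=2 v=3: → [0,7); WM=1
i=4 t=0 v=3: → [0,7); WM=1
i=5 t=10 v=6: → [10,15); WM=9
i=6 t=0 v=4: DROP (t<9-2); WM=9
i=7 t=3 v=3: DROP (t<9-2); WM=9
i=8 t=1 v=6: DROP (t<9-2); WM=9
i=9 t=11 v=2: → [10,16); WM=10
i=10 t=13 v=4: → [10,18); WM=10
i=11 t=7 v=9: DROP (t<10-2); WM=12
i=12 t=7 v=2: DROP (t<12-2); WM=12
i=13 t=13 v=8: → [10,18); WM=12
i=14 t=15 v=9: → [10,20); WM=12
i=15 t=21 v=5: → [21,26); WM=20
i=16 t=13 v=6: DROP (t<20-2); WM=20
i=17 t=26 v=1: → [26,31); WM=25
i=18 t=22 v=8: DROP (t<25-2); WM=25
i=19 t=27 v=2: → [26,32); WM=26
i=20 t=21 v=5: DROP (t<26-2); WM=26
i=21 t=26 v=5: → [26,32); WM=26
i=22 t=23 v=8: DROP (t<26-2); WM=26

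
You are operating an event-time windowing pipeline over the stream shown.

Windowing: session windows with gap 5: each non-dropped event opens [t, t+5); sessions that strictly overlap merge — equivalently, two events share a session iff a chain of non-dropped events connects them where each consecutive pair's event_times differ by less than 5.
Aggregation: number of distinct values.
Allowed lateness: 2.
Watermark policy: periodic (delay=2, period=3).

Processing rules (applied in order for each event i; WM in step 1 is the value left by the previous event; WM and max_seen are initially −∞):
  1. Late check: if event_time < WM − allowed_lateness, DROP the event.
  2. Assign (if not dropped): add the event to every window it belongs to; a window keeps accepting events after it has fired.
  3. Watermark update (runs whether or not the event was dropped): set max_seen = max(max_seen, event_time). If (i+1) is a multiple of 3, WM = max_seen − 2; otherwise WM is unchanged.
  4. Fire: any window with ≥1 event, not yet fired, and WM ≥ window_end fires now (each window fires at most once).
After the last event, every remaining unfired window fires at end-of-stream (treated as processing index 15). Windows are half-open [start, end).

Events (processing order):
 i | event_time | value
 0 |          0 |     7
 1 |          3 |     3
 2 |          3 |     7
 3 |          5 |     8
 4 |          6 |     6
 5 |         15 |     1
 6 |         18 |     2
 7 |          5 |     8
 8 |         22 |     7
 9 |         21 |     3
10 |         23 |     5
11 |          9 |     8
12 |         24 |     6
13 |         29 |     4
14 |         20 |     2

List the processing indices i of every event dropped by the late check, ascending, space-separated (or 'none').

7 11

i=0 t=0 v=7: → [0,5); WM=−∞
i=1 t=3 v=3: → [0,8); WM=−∞
i=2 t=3 v=7: → [0,8); WM=1
i=3 t=5 v=8: → [0,10); WM=1
i=4 t=6 v=6: → [0,11); WM=1
i=5 t=15 v=1: → [15,20); WM=13
i=6 t=18 v=2: → [15,23); WM=13
i=7 t=5 v=8: DROP (t<13-2); WM=13
i=8 t=22 v=7: → [15,27); WM=20
i=9 t=21 v=3: → [15,27); WM=20
i=10 t=23 v=5: → [15,28); WM=20
i=11 t=9 v=8: DROP (t<20-2); WM=21
i=12 t=24 v=6: → [15,29); WM=21
i=13 t=29 v=4: → [29,34); WM=21
i=14 t=20 v=2: → [15,29); WM=27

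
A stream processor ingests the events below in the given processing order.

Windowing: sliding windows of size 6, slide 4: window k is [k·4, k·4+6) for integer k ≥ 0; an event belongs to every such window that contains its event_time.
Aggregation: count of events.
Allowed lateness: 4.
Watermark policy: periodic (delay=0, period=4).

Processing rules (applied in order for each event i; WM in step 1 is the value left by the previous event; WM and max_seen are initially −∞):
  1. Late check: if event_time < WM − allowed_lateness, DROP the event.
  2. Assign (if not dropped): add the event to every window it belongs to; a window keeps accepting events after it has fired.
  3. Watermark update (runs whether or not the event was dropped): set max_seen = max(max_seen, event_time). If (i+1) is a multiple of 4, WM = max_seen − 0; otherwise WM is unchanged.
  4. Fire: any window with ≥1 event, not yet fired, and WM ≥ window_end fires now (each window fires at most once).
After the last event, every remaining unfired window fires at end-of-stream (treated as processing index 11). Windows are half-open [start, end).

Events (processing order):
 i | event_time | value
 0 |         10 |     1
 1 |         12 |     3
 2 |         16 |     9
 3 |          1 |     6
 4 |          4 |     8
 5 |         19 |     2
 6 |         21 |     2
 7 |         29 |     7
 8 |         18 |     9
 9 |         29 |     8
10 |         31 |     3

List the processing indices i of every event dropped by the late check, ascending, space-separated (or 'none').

4 8

i=0 t=10 v=1: → [8,14); WM=−∞
i=1 t=12 v=3: → [12,18),[8,14); WM=−∞
i=2 t=16 v=9: → [16,22),[12,18); WM=−∞
i=3 t=1 v=6: → [0,6); WM=16; [0,6) fires=1 [8,14) fires=2
i=4 t=4 v=8: DROP (t<16-4); WM=16
i=5 t=19 v=2: → [16,22); WM=16
i=6 t=21 v=2: → [20,26),[16,22); WM=16
i=7 t=29 v=7: → [28,34),[24,30); WM=29; [12,18) fires=2 [16,22) fires=3 [20,26) fires=1
i=8 t=18 v=9: DROP (t<29-4); WM=29
i=9 t=29 v=8: → [28,34),[24,30); WM=29
i=10 t=31 v=3: → [28,34); WM=29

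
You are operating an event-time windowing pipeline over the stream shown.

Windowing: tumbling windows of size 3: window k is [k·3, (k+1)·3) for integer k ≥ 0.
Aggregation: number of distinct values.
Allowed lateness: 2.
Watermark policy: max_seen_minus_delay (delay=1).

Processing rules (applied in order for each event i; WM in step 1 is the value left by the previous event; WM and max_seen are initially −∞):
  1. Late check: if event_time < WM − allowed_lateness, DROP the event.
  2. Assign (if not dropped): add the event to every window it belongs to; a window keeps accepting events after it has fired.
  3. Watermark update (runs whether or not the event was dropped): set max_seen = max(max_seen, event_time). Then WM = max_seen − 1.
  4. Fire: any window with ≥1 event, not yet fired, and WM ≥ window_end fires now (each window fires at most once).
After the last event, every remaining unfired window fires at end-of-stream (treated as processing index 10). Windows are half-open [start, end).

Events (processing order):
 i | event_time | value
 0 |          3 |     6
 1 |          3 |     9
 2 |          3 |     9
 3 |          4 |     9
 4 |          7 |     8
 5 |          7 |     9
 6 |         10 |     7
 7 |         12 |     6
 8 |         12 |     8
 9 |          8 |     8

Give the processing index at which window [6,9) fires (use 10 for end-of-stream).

i=0 t=3 v=6: → [3,6); WM=2
i=1 t=3 v=9: → [3,6); WM=2
i=2 t=3 v=9: → [3,6); WM=2
i=3 t=4 v=9: → [3,6); WM=3
i=4 t=7 v=8: → [6,9); WM=6; [3,6) fires=2
i=5 t=7 v=9: → [6,9); WM=6
i=6 t=10 v=7: → [9,12); WM=9; [6,9) fires=2
i=7 t=12 v=6: → [12,15); WM=11
i=8 t=12 v=8: → [12,15); WM=11
i=9 t=8 v=8: DROP (t<11-2); WM=11

6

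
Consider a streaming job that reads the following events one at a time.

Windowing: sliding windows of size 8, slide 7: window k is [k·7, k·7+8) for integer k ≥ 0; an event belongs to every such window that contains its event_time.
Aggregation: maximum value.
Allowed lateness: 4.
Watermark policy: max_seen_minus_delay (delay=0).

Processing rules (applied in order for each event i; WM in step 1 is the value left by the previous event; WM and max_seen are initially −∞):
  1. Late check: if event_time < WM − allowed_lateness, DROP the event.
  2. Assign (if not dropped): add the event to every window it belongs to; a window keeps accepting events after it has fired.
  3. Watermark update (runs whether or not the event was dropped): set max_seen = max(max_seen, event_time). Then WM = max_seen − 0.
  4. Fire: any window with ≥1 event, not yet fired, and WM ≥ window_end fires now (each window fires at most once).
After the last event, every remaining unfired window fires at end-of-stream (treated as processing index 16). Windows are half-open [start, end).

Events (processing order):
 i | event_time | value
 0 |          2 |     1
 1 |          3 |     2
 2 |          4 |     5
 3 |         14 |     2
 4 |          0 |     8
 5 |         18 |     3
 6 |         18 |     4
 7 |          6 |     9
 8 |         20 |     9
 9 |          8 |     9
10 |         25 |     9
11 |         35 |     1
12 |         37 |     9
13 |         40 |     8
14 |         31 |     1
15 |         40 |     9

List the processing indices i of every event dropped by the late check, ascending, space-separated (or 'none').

i=0 t=2 v=1: → [0,8); WM=2
i=1 t=3 v=2: → [0,8); WM=3
i=2 t=4 v=5: → [0,8); WM=4
i=3 t=14 v=2: → [14,22),[7,15); WM=14; [0,8) fires=5
i=4 t=0 v=8: DROP (t<14-4); WM=14
i=5 t=18 v=3: → [14,22); WM=18; [7,15) fires=2
i=6 t=18 v=4: → [14,22); WM=18
i=7 t=6 v=9: DROP (t<18-4); WM=18
i=8 t=20 v=9: → [14,22); WM=20
i=9 t=8 v=9: DROP (t<20-4); WM=20
i=10 t=25 v=9: → [21,29); WM=25; [14,22) fires=9
i=11 t=35 v=1: → [35,43),[28,36); WM=35; [21,29) fires=9
i=12 t=37 v=9: → [35,43); WM=37; [28,36) fires=1
i=13 t=40 v=8: → [35,43); WM=40
i=14 t=31 v=1: DROP (t<40-4); WM=40
i=15 t=40 v=9: → [35,43); WM=40

4 7 9 14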